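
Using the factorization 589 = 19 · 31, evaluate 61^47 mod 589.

92

Mod 19: 61 ≡ 4; by Fermat, exponent reduces to 47 mod 18 = 11; 4^11 ≡ 16 (mod 19).
Mod 31: 61 ≡ 30; by Fermat, exponent reduces to 47 mod 30 = 17; 30^17 ≡ 30 (mod 31).
Combine by CRT: x ≡ 16 (mod 19), x ≡ 30 (mod 31) ⇒ x ≡ 92 (mod 589).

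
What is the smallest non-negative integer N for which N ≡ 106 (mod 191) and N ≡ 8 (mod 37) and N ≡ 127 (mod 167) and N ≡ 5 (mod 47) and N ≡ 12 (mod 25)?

From N ≡ 106 (mod 191) write N = 106 + 191t. Substituting into N ≡ 8 (mod 37) gives 191t ≡ 13 (mod 37), and since 6⁻¹ ≡ 31 (mod 37), t ≡ 33. Hence N ≡ 106 + 191·33 = 6409 (mod 7067).
From N ≡ 6409 (mod 7067) write N = 6409 + 7067t. Substituting into N ≡ 127 (mod 167) gives 7067t ≡ 64 (mod 167), and since 53⁻¹ ≡ 104 (mod 167), t ≡ 143. Hence N ≡ 6409 + 7067·143 = 1016990 (mod 1180189).
From N ≡ 1016990 (mod 1180189) write N = 1016990 + 1180189t. Substituting into N ≡ 5 (mod 47) gives 1180189t ≡ 1 (mod 47), and since 19⁻¹ ≡ 5 (mod 47), t ≡ 5. Hence N ≡ 1016990 + 1180189·5 = 6917935 (mod 55468883).
From N ≡ 6917935 (mod 55468883) write N = 6917935 + 55468883t. Substituting into N ≡ 12 (mod 25) gives 55468883t ≡ 2 (mod 25), and since 8⁻¹ ≡ 22 (mod 25), t ≡ 19. Hence N ≡ 6917935 + 55468883·19 = 1060826712 (mod 1386722075).

1060826712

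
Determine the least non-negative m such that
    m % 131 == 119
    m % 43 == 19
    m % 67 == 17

162559

From m ≡ 119 (mod 131) write m = 119 + 131t. Substituting into m ≡ 19 (mod 43) gives 131t ≡ 29 (mod 43), and since 2⁻¹ ≡ 22 (mod 43), t ≡ 36. Hence m ≡ 119 + 131·36 = 4835 (mod 5633).
From m ≡ 4835 (mod 5633) write m = 4835 + 5633t. Substituting into m ≡ 17 (mod 67) gives 5633t ≡ 6 (mod 67), and since 5⁻¹ ≡ 27 (mod 67), t ≡ 28. Hence m ≡ 4835 + 5633·28 = 162559 (mod 377411).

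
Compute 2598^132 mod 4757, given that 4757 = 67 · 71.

2078

Mod 67: 2598 ≡ 52; since 66 | 132, by Fermat 52^132 ≡ 1 (mod 67).
Mod 71: 2598 ≡ 42; by Fermat, exponent reduces to 132 mod 70 = 62; 42^62 ≡ 19 (mod 71).
Combine by CRT: x ≡ 1 (mod 67), x ≡ 19 (mod 71) ⇒ x ≡ 2078 (mod 4757).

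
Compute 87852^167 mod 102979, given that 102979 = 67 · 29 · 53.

89067

Mod 67: 87852 ≡ 15; by Fermat, exponent reduces to 167 mod 66 = 35; 15^35 ≡ 24 (mod 67).
Mod 29: 87852 ≡ 11; by Fermat, exponent reduces to 167 mod 28 = 27; 11^27 ≡ 8 (mod 29).
Mod 53: 87852 ≡ 31; by Fermat, exponent reduces to 167 mod 52 = 11; 31^11 ≡ 27 (mod 53).
Combine by CRT: x ≡ 24 (mod 67), x ≡ 8 (mod 29), x ≡ 27 (mod 53) ⇒ x ≡ 89067 (mod 102979).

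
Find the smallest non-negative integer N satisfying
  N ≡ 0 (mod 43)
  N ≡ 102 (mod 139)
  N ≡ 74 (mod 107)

485212

The moduli are pairwise coprime; M = 43·139·107 = 639539.
M/43 = 14873; 14873 ≡ 38 (mod 43); 38·17 ≡ 1, so inverse 17.
M/139 = 4601; 4601 ≡ 14 (mod 139); 14·10 ≡ 1, so inverse 10.
M/107 = 5977; 5977 ≡ 92 (mod 107); 92·57 ≡ 1, so inverse 57.
N ≡ 0·14873·17 + 102·4601·10 + 74·5977·57 = 29904006.
29904006 mod 639539 = 485212.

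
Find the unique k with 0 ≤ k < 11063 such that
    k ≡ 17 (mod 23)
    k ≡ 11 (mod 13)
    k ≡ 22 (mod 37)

The moduli are pairwise coprime; N = 23·13·37 = 11063.
N/23 = 481; 481 ≡ 21 (mod 23); 21·11 ≡ 1, so inverse 11.
N/13 = 851; 851 ≡ 6 (mod 13); 6·11 ≡ 1, so inverse 11.
N/37 = 299; 299 ≡ 3 (mod 37); 3·25 ≡ 1, so inverse 25.
k ≡ 17·481·11 + 11·851·11 + 22·299·25 = 357368.
357368 mod 11063 = 3352.

3352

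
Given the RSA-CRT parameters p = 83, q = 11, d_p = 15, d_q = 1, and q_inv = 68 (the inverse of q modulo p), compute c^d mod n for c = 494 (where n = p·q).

43

m₁ = c^(d_p) mod p: c ≡ 79 (mod 83), and 79^15 mod 83 = 43.
m₂ = c^(d_q) mod q: c ≡ 10 (mod 11), and 10^1 mod 11 = 10.
h = q_inv·(m₁ − m₂) mod p = 68·(43 − 10) mod 83 = 3.
m = m₂ + h·q = 10 + 3·11 = 43.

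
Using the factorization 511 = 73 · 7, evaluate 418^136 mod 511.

Mod 73: 418 ≡ 53; by Fermat, exponent reduces to 136 mod 72 = 64; 53^64 ≡ 2 (mod 73).
Mod 7: 418 ≡ 5; by Fermat, exponent reduces to 136 mod 6 = 4; 5^4 ≡ 2 (mod 7).
Combine by CRT: x ≡ 2 (mod 73), x ≡ 2 (mod 7) ⇒ x ≡ 2 (mod 511).

2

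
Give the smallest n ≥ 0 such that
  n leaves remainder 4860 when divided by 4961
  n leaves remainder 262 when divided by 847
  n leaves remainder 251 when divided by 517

gcd(4961, 847) = 121 and 121 | (262 − 4860), so the pair is consistent; merging gives n ≡ 19743 (mod 34727), where 34727 = lcm(4961, 847).
gcd(34727, 517) = 11 and 11 | (251 − 19743), so the pair is consistent; merging gives n ≡ 1304642 (mod 1632169), where 1632169 = lcm(34727, 517).
The solution is unique modulo lcm(4961, 847, 517) = 1632169.

1304642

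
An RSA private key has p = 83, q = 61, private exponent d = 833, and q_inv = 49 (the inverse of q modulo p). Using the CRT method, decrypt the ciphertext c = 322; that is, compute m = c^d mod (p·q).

d_p = d mod (p−1) = 833 mod 82 = 13; d_q = d mod (q−1) = 53.
m₁ = c^(d_p) mod p: c ≡ 73 (mod 83), and 73^13 mod 83 = 13.
m₂ = c^(d_q) mod q: c ≡ 17 (mod 61), and 17^53 mod 61 = 59.
h = q_inv·(m₁ − m₂) mod p = 49·(13 − 59) mod 83 = 70.
m = m₂ + h·q = 59 + 70·61 = 4329.

4329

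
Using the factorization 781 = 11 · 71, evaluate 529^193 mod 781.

474

Mod 11: 529 ≡ 1; by Fermat, exponent reduces to 193 mod 10 = 3; 1^3 ≡ 1 (mod 11).
Mod 71: 529 ≡ 32; by Fermat, exponent reduces to 193 mod 70 = 53; 32^53 ≡ 48 (mod 71).
Combine by CRT: x ≡ 1 (mod 11), x ≡ 48 (mod 71) ⇒ x ≡ 474 (mod 781).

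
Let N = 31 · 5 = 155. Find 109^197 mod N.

39

Mod 31: 109 ≡ 16; by Fermat, exponent reduces to 197 mod 30 = 17; 16^17 ≡ 8 (mod 31).
Mod 5: 109 ≡ 4; by Fermat, exponent reduces to 197 mod 4 = 1; 4^1 ≡ 4 (mod 5).
Combine by CRT: x ≡ 8 (mod 31), x ≡ 4 (mod 5) ⇒ x ≡ 39 (mod 155).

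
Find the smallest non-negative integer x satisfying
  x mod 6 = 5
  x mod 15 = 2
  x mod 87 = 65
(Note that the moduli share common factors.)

587

Combine the congruences pairwise.
gcd(6, 15) = 3 and 3 | (2 − 5), so the pair is consistent; merging gives x ≡ 17 (mod 30), where 30 = lcm(6, 15).
gcd(30, 87) = 3 and 3 | (65 − 17), so the pair is consistent; merging gives x ≡ 587 (mod 870), where 870 = lcm(30, 87).
The solution is unique modulo lcm(6, 15, 87) = 870.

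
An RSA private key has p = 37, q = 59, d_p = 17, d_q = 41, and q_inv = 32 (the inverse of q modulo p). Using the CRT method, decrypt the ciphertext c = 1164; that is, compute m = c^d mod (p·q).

309

m₁ = c^(d_p) mod p: c ≡ 17 (mod 37), and 17^17 mod 37 = 13.
m₂ = c^(d_q) mod q: c ≡ 43 (mod 59), and 43^41 mod 59 = 14.
h = q_inv·(m₁ − m₂) mod p = 32·(13 − 14) mod 37 = 5.
m = m₂ + h·q = 14 + 5·59 = 309.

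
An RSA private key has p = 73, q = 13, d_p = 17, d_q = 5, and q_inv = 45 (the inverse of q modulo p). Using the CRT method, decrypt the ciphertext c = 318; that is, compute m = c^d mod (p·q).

m₁ = c^(d_p) mod p: c ≡ 26 (mod 73), and 26^17 mod 73 = 13.
m₂ = c^(d_q) mod q: c ≡ 6 (mod 13), and 6^5 mod 13 = 2.
h = q_inv·(m₁ − m₂) mod p = 45·(13 − 2) mod 73 = 57.
m = m₂ + h·q = 2 + 57·13 = 743.

743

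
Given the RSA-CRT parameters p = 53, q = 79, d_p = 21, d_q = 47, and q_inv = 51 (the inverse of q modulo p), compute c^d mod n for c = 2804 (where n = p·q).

291

m₁ = c^(d_p) mod p: c ≡ 48 (mod 53), and 48^21 mod 53 = 26.
m₂ = c^(d_q) mod q: c ≡ 39 (mod 79), and 39^47 mod 79 = 54.
h = q_inv·(m₁ − m₂) mod p = 51·(26 − 54) mod 53 = 3.
m = m₂ + h·q = 54 + 3·79 = 291.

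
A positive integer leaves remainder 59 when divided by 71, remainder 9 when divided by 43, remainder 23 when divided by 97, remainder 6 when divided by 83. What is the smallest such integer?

Combine the congruences pairwise.
From x ≡ 59 (mod 71) write x = 59 + 71t. Substituting into x ≡ 9 (mod 43) gives 71t ≡ 36 (mod 43), and since 28⁻¹ ≡ 20 (mod 43), t ≡ 32. Hence x ≡ 59 + 71·32 = 2331 (mod 3053).
From x ≡ 2331 (mod 3053) write x = 2331 + 3053t. Substituting into x ≡ 23 (mod 97) gives 3053t ≡ 20 (mod 97), and since 46⁻¹ ≡ 19 (mod 97), t ≡ 89. Hence x ≡ 2331 + 3053·89 = 274048 (mod 296141).
From x ≡ 274048 (mod 296141) write x = 274048 + 296141t. Substituting into x ≡ 6 (mod 83) gives 296141t ≡ 24 (mod 83), and since 80⁻¹ ≡ 55 (mod 83), t ≡ 75. Hence x ≡ 274048 + 296141·75 = 22484623 (mod 24579703).

22484623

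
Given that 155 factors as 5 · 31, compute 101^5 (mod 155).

Mod 5: 101 ≡ 1; by Fermat, exponent reduces to 5 mod 4 = 1; 1^1 ≡ 1 (mod 5).
Mod 31: 101 ≡ 8; 8^5 ≡ 1 (mod 31).
Combine by CRT: x ≡ 1 (mod 5), x ≡ 1 (mod 31) ⇒ x ≡ 1 (mod 155).

1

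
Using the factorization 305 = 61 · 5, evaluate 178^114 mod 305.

34

Mod 61: 178 ≡ 56; by Fermat, exponent reduces to 114 mod 60 = 54; 56^54 ≡ 34 (mod 61).
Mod 5: 178 ≡ 3; by Fermat, exponent reduces to 114 mod 4 = 2; 3^2 ≡ 4 (mod 5).
Combine by CRT: x ≡ 34 (mod 61), x ≡ 4 (mod 5) ⇒ x ≡ 34 (mod 305).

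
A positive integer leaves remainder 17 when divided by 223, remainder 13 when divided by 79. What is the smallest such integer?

15181

From k ≡ 17 (mod 223) write k = 17 + 223t. Substituting into k ≡ 13 (mod 79) gives 223t ≡ 75 (mod 79), and since 65⁻¹ ≡ 62 (mod 79), t ≡ 68. Hence k ≡ 17 + 223·68 = 15181 (mod 17617).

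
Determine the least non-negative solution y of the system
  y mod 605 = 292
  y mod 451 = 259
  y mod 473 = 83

Combine the congruences pairwise.
gcd(605, 451) = 11 and 11 | (259 − 292), so the pair is consistent; merging gives y ≡ 19652 (mod 24805), where 24805 = lcm(605, 451).
gcd(24805, 473) = 11 and 11 | (83 − 19652), so the pair is consistent; merging gives y ≡ 391727 (mod 1066615), where 1066615 = lcm(24805, 473).
The solution is unique modulo lcm(605, 451, 473) = 1066615.

391727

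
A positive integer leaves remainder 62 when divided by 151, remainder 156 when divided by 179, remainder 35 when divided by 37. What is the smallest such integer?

From a ≡ 62 (mod 151) write a = 62 + 151t. Substituting into a ≡ 156 (mod 179) gives 151t ≡ 94 (mod 179), and since 151⁻¹ ≡ 147 (mod 179), t ≡ 35. Hence a ≡ 62 + 151·35 = 5347 (mod 27029).
From a ≡ 5347 (mod 27029) write a = 5347 + 27029t. Substituting into a ≡ 35 (mod 37) gives 27029t ≡ 16 (mod 37), and since 19⁻¹ ≡ 2 (mod 37), t ≡ 32. Hence a ≡ 5347 + 27029·32 = 870275 (mod 1000073).

870275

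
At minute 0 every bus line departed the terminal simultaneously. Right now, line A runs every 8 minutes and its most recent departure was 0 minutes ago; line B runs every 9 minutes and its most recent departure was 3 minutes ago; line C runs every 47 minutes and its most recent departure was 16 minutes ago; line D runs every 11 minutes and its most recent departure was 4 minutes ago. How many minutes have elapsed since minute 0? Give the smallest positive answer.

14304

From t ≡ 0 (mod 8) write t = 0 + 8s. Substituting into t ≡ 3 (mod 9) gives 8s ≡ 3 (mod 9), and since 8⁻¹ ≡ 8 (mod 9), s ≡ 6. Hence t ≡ 0 + 8·6 = 48 (mod 72).
From t ≡ 48 (mod 72) write t = 48 + 72s. Substituting into t ≡ 16 (mod 47) gives 72s ≡ 15 (mod 47), and since 25⁻¹ ≡ 32 (mod 47), s ≡ 10. Hence t ≡ 48 + 72·10 = 768 (mod 3384).
From t ≡ 768 (mod 3384) write t = 768 + 3384s. Substituting into t ≡ 4 (mod 11) gives 3384s ≡ 6 (mod 11), and since 7⁻¹ ≡ 8 (mod 11), s ≡ 4. Hence t ≡ 768 + 3384·4 = 14304 (mod 37224).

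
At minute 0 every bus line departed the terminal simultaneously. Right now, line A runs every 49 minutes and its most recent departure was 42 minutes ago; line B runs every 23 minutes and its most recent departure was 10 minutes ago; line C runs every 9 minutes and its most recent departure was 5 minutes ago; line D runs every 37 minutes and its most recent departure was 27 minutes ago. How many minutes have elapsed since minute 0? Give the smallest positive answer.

From t ≡ 42 (mod 49) write t = 42 + 49s. Substituting into t ≡ 10 (mod 23) gives 49s ≡ 14 (mod 23), and since 3⁻¹ ≡ 8 (mod 23), s ≡ 20. Hence t ≡ 42 + 49·20 = 1022 (mod 1127).
From t ≡ 1022 (mod 1127) write t = 1022 + 1127s. Substituting into t ≡ 5 (mod 9) gives 1127s ≡ 0 (mod 9), and since 2⁻¹ ≡ 5 (mod 9), s ≡ 0. Hence t ≡ 1022 + 1127·0 = 1022 (mod 10143).
From t ≡ 1022 (mod 10143) write t = 1022 + 10143s. Substituting into t ≡ 27 (mod 37) gives 10143s ≡ 4 (mod 37), and since 5⁻¹ ≡ 15 (mod 37), s ≡ 23. Hence t ≡ 1022 + 10143·23 = 234311 (mod 375291).

234311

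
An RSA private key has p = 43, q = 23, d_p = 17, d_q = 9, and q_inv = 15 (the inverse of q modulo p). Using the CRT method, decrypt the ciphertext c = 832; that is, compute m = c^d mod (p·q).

m₁ = c^(d_p) mod p: c ≡ 15 (mod 43), and 15^17 mod 43 = 40.
m₂ = c^(d_q) mod q: c ≡ 4 (mod 23), and 4^9 mod 23 = 13.
h = q_inv·(m₁ − m₂) mod p = 15·(40 − 13) mod 43 = 18.
m = m₂ + h·q = 13 + 18·23 = 427.

427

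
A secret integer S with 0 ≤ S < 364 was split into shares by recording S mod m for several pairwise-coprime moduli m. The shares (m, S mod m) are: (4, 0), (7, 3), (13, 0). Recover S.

52

The moduli are pairwise coprime; N = 4·7·13 = 364.
N/4 = 91; 91 ≡ 3 (mod 4); 3·3 ≡ 1, so inverse 3.
N/7 = 52; 52 ≡ 3 (mod 7); 3·5 ≡ 1, so inverse 5.
N/13 = 28; 28 ≡ 2 (mod 13); 2·7 ≡ 1, so inverse 7.
S ≡ 0·91·3 + 3·52·5 + 0·28·7 = 780.
780 mod 364 = 52.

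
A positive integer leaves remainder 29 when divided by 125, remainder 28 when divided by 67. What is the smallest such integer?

1904

Combine the congruences pairwise.
From x ≡ 29 (mod 125) write x = 29 + 125t. Substituting into x ≡ 28 (mod 67) gives 125t ≡ 66 (mod 67), and since 58⁻¹ ≡ 52 (mod 67), t ≡ 15. Hence x ≡ 29 + 125·15 = 1904 (mod 8375).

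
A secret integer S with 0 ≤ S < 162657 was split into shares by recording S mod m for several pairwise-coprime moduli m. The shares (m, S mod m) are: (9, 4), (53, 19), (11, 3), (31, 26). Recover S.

Combine the congruences pairwise.
From S ≡ 4 (mod 9) write S = 4 + 9t. Substituting into S ≡ 19 (mod 53) gives 9t ≡ 15 (mod 53), and since 9⁻¹ ≡ 6 (mod 53), t ≡ 37. Hence S ≡ 4 + 9·37 = 337 (mod 477).
From S ≡ 337 (mod 477) write S = 337 + 477t. Substituting into S ≡ 3 (mod 11) gives 477t ≡ 7 (mod 11), and since 4⁻¹ ≡ 3 (mod 11), t ≡ 10. Hence S ≡ 337 + 477·10 = 5107 (mod 5247).
From S ≡ 5107 (mod 5247) write S = 5107 + 5247t. Substituting into S ≡ 26 (mod 31) gives 5247t ≡ 3 (mod 31), and since 8⁻¹ ≡ 4 (mod 31), t ≡ 12. Hence S ≡ 5107 + 5247·12 = 68071 (mod 162657).

68071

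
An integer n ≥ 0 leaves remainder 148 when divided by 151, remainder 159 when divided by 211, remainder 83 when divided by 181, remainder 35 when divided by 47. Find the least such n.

38669285

The moduli are pairwise coprime; M = 151·211·181·47 = 271041527.
M/151 = 1794977; 1794977 ≡ 40 (mod 151); 40·34 ≡ 1, so inverse 34.
M/211 = 1284557; 1284557 ≡ 200 (mod 211); 200·115 ≡ 1, so inverse 115.
M/181 = 1497467; 1497467 ≡ 54 (mod 181); 54·57 ≡ 1, so inverse 57.
M/47 = 5766841; 5766841 ≡ 35 (mod 47); 35·43 ≡ 1, so inverse 43.
n ≡ 148·1794977·34 + 159·1284557·115 + 83·1497467·57 + 35·5766841·43 = 48284061091.
48284061091 mod 271041527 = 38669285.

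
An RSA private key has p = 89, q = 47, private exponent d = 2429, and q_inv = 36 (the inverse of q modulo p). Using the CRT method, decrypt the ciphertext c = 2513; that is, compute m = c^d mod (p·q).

d_p = d mod (p−1) = 2429 mod 88 = 53; d_q = d mod (q−1) = 37.
m₁ = c^(d_p) mod p: c ≡ 21 (mod 89), and 21^53 mod 89 = 36.
m₂ = c^(d_q) mod q: c ≡ 22 (mod 47), and 22^37 mod 47 = 23.
h = q_inv·(m₁ − m₂) mod p = 36·(36 − 23) mod 89 = 23.
m = m₂ + h·q = 23 + 23·47 = 1104.

1104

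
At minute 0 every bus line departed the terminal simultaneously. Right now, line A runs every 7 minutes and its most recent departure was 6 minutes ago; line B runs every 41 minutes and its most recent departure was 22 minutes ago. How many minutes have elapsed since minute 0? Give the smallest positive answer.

104

Combine the congruences pairwise.
From t ≡ 6 (mod 7) write t = 6 + 7s. Substituting into t ≡ 22 (mod 41) gives 7s ≡ 16 (mod 41), and since 7⁻¹ ≡ 6 (mod 41), s ≡ 14. Hence t ≡ 6 + 7·14 = 104 (mod 287).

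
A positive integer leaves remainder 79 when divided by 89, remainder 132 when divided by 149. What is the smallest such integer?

8178

Combine the congruences pairwise.
From a ≡ 79 (mod 89) write a = 79 + 89t. Substituting into a ≡ 132 (mod 149) gives 89t ≡ 53 (mod 149), and since 89⁻¹ ≡ 72 (mod 149), t ≡ 91. Hence a ≡ 79 + 89·91 = 8178 (mod 13261).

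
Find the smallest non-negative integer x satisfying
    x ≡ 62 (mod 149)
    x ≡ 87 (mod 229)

Combine the congruences pairwise.
From x ≡ 62 (mod 149) write x = 62 + 149t. Substituting into x ≡ 87 (mod 229) gives 149t ≡ 25 (mod 229), and since 149⁻¹ ≡ 83 (mod 229), t ≡ 14. Hence x ≡ 62 + 149·14 = 2148 (mod 34121).

2148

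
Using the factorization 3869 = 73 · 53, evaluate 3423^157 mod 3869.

Mod 73: 3423 ≡ 65; by Fermat, exponent reduces to 157 mod 72 = 13; 65^13 ≡ 65 (mod 73).
Mod 53: 3423 ≡ 31; by Fermat, exponent reduces to 157 mod 52 = 1; 31^1 ≡ 31 (mod 53).
Combine by CRT: x ≡ 65 (mod 73), x ≡ 31 (mod 53) ⇒ x ≡ 3423 (mod 3869).

3423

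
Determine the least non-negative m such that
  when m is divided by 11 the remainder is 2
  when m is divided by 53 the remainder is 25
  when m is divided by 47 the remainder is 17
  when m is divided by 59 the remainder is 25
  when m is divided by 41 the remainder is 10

The moduli are pairwise coprime; N = 11·53·47·59·41 = 66283019.
N/11 = 6025729; 6025729 ≡ 6 (mod 11); 6·2 ≡ 1, so inverse 2.
N/53 = 1250623; 1250623 ≡ 35 (mod 53); 35·50 ≡ 1, so inverse 50.
N/47 = 1410277; 1410277 ≡ 42 (mod 47); 42·28 ≡ 1, so inverse 28.
N/59 = 1123441; 1123441 ≡ 22 (mod 59); 22·51 ≡ 1, so inverse 51.
N/41 = 1616659; 1616659 ≡ 29 (mod 41); 29·17 ≡ 1, so inverse 17.
m ≡ 2·6025729·2 + 25·1250623·50 + 17·1410277·28 + 25·1123441·51 + 10·1616659·17 = 3965892823.
3965892823 mod 66283019 = 55194702.

55194702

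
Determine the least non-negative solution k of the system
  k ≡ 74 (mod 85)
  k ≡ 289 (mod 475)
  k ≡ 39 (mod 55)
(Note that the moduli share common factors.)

gcd(85, 475) = 5 and 5 | (289 − 74), so the pair is consistent; merging gives k ≡ 5514 (mod 8075), where 8075 = lcm(85, 475).
gcd(8075, 55) = 5 and 5 | (39 − 5514), so the pair is consistent; merging gives k ≡ 29739 (mod 88825), where 88825 = lcm(8075, 55).
The solution is unique modulo lcm(85, 475, 55) = 88825.

29739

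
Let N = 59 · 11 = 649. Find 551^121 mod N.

430

Mod 59: 551 ≡ 20; by Fermat, exponent reduces to 121 mod 58 = 5; 20^5 ≡ 17 (mod 59).
Mod 11: 551 ≡ 1; by Fermat, exponent reduces to 121 mod 10 = 1; 1^1 ≡ 1 (mod 11).
Combine by CRT: x ≡ 17 (mod 59), x ≡ 1 (mod 11) ⇒ x ≡ 430 (mod 649).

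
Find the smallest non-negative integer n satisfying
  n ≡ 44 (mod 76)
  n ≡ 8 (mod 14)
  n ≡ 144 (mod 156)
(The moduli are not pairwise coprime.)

8100

Combine the congruences pairwise.
gcd(76, 14) = 2 and 2 | (8 − 44), so the pair is consistent; merging gives n ≡ 120 (mod 532), where 532 = lcm(76, 14).
gcd(532, 156) = 4 and 4 | (144 − 120), so the pair is consistent; merging gives n ≡ 8100 (mod 20748), where 20748 = lcm(532, 156).
The solution is unique modulo lcm(76, 14, 156) = 20748.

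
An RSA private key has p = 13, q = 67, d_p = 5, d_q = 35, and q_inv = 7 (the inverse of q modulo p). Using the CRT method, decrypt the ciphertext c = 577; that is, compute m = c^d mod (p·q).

798

m₁ = c^(d_p) mod p: c ≡ 5 (mod 13), and 5^5 mod 13 = 5.
m₂ = c^(d_q) mod q: c ≡ 41 (mod 67), and 41^35 mod 67 = 61.
h = q_inv·(m₁ − m₂) mod p = 7·(5 − 61) mod 13 = 11.
m = m₂ + h·q = 61 + 11·67 = 798.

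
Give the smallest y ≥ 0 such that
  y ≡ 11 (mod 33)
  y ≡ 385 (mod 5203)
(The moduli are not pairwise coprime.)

gcd(33, 5203) = 11 and 11 | (385 − 11), so the pair is consistent; merging gives y ≡ 5588 (mod 15609), where 15609 = lcm(33, 5203).
The solution is unique modulo lcm(33, 5203) = 15609.

5588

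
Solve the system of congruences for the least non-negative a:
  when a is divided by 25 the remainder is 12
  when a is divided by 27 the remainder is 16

637

Combine the congruences pairwise.
From a ≡ 12 (mod 25) write a = 12 + 25t. Substituting into a ≡ 16 (mod 27) gives 25t ≡ 4 (mod 27), and since 25⁻¹ ≡ 13 (mod 27), t ≡ 25. Hence a ≡ 12 + 25·25 = 637 (mod 675).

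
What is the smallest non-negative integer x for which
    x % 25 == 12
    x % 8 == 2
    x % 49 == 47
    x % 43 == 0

Combine the congruences pairwise.
From x ≡ 12 (mod 25) write x = 12 + 25t. Substituting into x ≡ 2 (mod 8) gives 25t ≡ 6 (mod 8), and since 1⁻¹ ≡ 1 (mod 8), t ≡ 6. Hence x ≡ 12 + 25·6 = 162 (mod 200).
From x ≡ 162 (mod 200) write x = 162 + 200t. Substituting into x ≡ 47 (mod 49) gives 200t ≡ 32 (mod 49), and since 4⁻¹ ≡ 37 (mod 49), t ≡ 8. Hence x ≡ 162 + 200·8 = 1762 (mod 9800).
From x ≡ 1762 (mod 9800) write x = 1762 + 9800t. Substituting into x ≡ 0 (mod 43) gives 9800t ≡ 1 (mod 43), and since 39⁻¹ ≡ 32 (mod 43), t ≡ 32. Hence x ≡ 1762 + 9800·32 = 315362 (mod 421400).

315362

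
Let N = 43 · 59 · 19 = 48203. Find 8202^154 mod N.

Mod 43: 8202 ≡ 32; by Fermat, exponent reduces to 154 mod 42 = 28; 32^28 ≡ 1 (mod 43).
Mod 59: 8202 ≡ 1; by Fermat, exponent reduces to 154 mod 58 = 38; 1^38 ≡ 1 (mod 59).
Mod 19: 8202 ≡ 13; by Fermat, exponent reduces to 154 mod 18 = 10; 13^10 ≡ 6 (mod 19).
Combine by CRT: x ≡ 1 (mod 43), x ≡ 1 (mod 59), x ≡ 6 (mod 19) ⇒ x ≡ 25371 (mod 48203).

25371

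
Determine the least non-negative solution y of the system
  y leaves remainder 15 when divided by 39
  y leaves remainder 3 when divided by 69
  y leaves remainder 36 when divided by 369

Combine the congruences pairwise.
gcd(39, 69) = 3 and 3 | (3 − 15), so the pair is consistent; merging gives y ≡ 210 (mod 897), where 897 = lcm(39, 69).
gcd(897, 369) = 3 and 3 | (36 − 210), so the pair is consistent; merging gives y ≡ 38781 (mod 110331), where 110331 = lcm(897, 369).
The solution is unique modulo lcm(39, 69, 369) = 110331.

38781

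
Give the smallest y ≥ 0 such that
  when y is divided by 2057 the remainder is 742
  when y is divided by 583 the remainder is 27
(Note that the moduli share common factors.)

Combine the congruences pairwise.
gcd(2057, 583) = 11 and 11 | (27 − 742), so the pair is consistent; merging gives y ≡ 93307 (mod 109021), where 109021 = lcm(2057, 583).
The solution is unique modulo lcm(2057, 583) = 109021.

93307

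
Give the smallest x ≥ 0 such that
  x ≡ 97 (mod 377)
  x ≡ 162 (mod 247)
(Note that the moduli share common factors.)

gcd(377, 247) = 13 and 13 | (162 − 97), so the pair is consistent; merging gives x ≡ 3867 (mod 7163), where 7163 = lcm(377, 247).
The solution is unique modulo lcm(377, 247) = 7163.

3867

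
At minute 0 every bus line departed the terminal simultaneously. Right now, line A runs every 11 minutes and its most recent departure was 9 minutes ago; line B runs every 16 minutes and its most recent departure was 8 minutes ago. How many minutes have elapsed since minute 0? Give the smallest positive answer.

152

From t ≡ 9 (mod 11) write t = 9 + 11s. Substituting into t ≡ 8 (mod 16) gives 11s ≡ 15 (mod 16), and since 11⁻¹ ≡ 3 (mod 16), s ≡ 13. Hence t ≡ 9 + 11·13 = 152 (mod 176).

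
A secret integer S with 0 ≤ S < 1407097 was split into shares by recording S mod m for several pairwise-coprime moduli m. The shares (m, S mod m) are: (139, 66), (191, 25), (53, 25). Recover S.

From S ≡ 66 (mod 139) write S = 66 + 139t. Substituting into S ≡ 25 (mod 191) gives 139t ≡ 150 (mod 191), and since 139⁻¹ ≡ 11 (mod 191), t ≡ 122. Hence S ≡ 66 + 139·122 = 17024 (mod 26549).
From S ≡ 17024 (mod 26549) write S = 17024 + 26549t. Substituting into S ≡ 25 (mod 53) gives 26549t ≡ 14 (mod 53), and since 49⁻¹ ≡ 13 (mod 53), t ≡ 23. Hence S ≡ 17024 + 26549·23 = 627651 (mod 1407097).

627651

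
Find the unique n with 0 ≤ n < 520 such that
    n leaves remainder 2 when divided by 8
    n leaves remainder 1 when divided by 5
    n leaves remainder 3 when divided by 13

From n ≡ 2 (mod 8) write n = 2 + 8t. Substituting into n ≡ 1 (mod 5) gives 8t ≡ 4 (mod 5), and since 3⁻¹ ≡ 2 (mod 5), t ≡ 3. Hence n ≡ 2 + 8·3 = 26 (mod 40).
From n ≡ 26 (mod 40) write n = 26 + 40t. Substituting into n ≡ 3 (mod 13) gives 40t ≡ 3 (mod 13), and since 1⁻¹ ≡ 1 (mod 13), t ≡ 3. Hence n ≡ 26 + 40·3 = 146 (mod 520).

146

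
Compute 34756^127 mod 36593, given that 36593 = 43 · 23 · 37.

Mod 43: 34756 ≡ 12; by Fermat, exponent reduces to 127 mod 42 = 1; 12^1 ≡ 12 (mod 43).
Mod 23: 34756 ≡ 3; by Fermat, exponent reduces to 127 mod 22 = 17; 3^17 ≡ 16 (mod 23).
Mod 37: 34756 ≡ 13; by Fermat, exponent reduces to 127 mod 36 = 19; 13^19 ≡ 24 (mod 37).
Combine by CRT: x ≡ 12 (mod 43), x ≡ 16 (mod 23), x ≡ 24 (mod 37) ⇒ x ≡ 22372 (mod 36593).

22372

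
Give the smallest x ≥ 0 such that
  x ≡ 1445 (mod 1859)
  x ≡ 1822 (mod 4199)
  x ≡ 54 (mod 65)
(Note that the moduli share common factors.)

gcd(1859, 4199) = 13 and 13 | (1822 − 1445), so the pair is consistent; merging gives x ≡ 144588 (mod 600457), where 600457 = lcm(1859, 4199).
gcd(600457, 65) = 13 and 13 | (54 − 144588), so the pair is consistent; merging gives x ≡ 1945959 (mod 3002285), where 3002285 = lcm(600457, 65).
The solution is unique modulo lcm(1859, 4199, 65) = 3002285.

1945959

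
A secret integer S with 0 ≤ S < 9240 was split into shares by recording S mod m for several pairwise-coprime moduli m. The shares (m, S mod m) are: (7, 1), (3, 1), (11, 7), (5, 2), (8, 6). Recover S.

8422

The moduli are pairwise coprime; N = 7·3·11·5·8 = 9240.
N/7 = 1320; 1320 ≡ 4 (mod 7); 4·2 ≡ 1, so inverse 2.
N/3 = 3080; 3080 ≡ 2 (mod 3); 2·2 ≡ 1, so inverse 2.
N/11 = 840; 840 ≡ 4 (mod 11); 4·3 ≡ 1, so inverse 3.
N/5 = 1848; 1848 ≡ 3 (mod 5); 3·2 ≡ 1, so inverse 2.
N/8 = 1155; 1155 ≡ 3 (mod 8); 3·3 ≡ 1, so inverse 3.
S ≡ 1·1320·2 + 1·3080·2 + 7·840·3 + 2·1848·2 + 6·1155·3 = 54622.
54622 mod 9240 = 8422.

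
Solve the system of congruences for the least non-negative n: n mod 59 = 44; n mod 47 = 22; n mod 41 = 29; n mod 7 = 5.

114091

The moduli are pairwise coprime; M = 59·47·41·7 = 795851.
M/59 = 13489; 13489 ≡ 37 (mod 59); 37·8 ≡ 1, so inverse 8.
M/47 = 16933; 16933 ≡ 13 (mod 47); 13·29 ≡ 1, so inverse 29.
M/41 = 19411; 19411 ≡ 18 (mod 41); 18·16 ≡ 1, so inverse 16.
M/7 = 113693; 113693 ≡ 6 (mod 7); 6·6 ≡ 1, so inverse 6.
n ≡ 44·13489·8 + 22·16933·29 + 29·19411·16 + 5·113693·6 = 27968876.
27968876 mod 795851 = 114091.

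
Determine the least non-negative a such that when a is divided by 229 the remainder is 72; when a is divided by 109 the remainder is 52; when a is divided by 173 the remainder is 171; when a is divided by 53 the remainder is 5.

52946475

The moduli are pairwise coprime; N = 229·109·173·53 = 228867409.
N/229 = 999421; 999421 ≡ 65 (mod 229); 65·74 ≡ 1, so inverse 74.
N/109 = 2099701; 2099701 ≡ 34 (mod 109); 34·93 ≡ 1, so inverse 93.
N/173 = 1322933; 1322933 ≡ 2 (mod 173); 2·87 ≡ 1, so inverse 87.
N/53 = 4318253; 4318253 ≡ 25 (mod 53); 25·17 ≡ 1, so inverse 17.
a ≡ 72·999421·74 + 52·2099701·93 + 171·1322933·87 + 5·4318253·17 = 35527394870.
35527394870 mod 228867409 = 52946475.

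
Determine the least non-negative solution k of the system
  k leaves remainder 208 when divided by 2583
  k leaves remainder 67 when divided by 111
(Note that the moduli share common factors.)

93196

gcd(2583, 111) = 3 and 3 | (67 − 208), so the pair is consistent; merging gives k ≡ 93196 (mod 95571), where 95571 = lcm(2583, 111).
The solution is unique modulo lcm(2583, 111) = 95571.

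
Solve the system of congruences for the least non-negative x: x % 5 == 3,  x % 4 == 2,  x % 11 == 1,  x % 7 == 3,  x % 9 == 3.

5358

From x ≡ 3 (mod 5) write x = 3 + 5t. Substituting into x ≡ 2 (mod 4) gives 5t ≡ 3 (mod 4), and since 1⁻¹ ≡ 1 (mod 4), t ≡ 3. Hence x ≡ 3 + 5·3 = 18 (mod 20).
From x ≡ 18 (mod 20) write x = 18 + 20t. Substituting into x ≡ 1 (mod 11) gives 20t ≡ 5 (mod 11), and since 9⁻¹ ≡ 5 (mod 11), t ≡ 3. Hence x ≡ 18 + 20·3 = 78 (mod 220).
From x ≡ 78 (mod 220) write x = 78 + 220t. Substituting into x ≡ 3 (mod 7) gives 220t ≡ 2 (mod 7), and since 3⁻¹ ≡ 5 (mod 7), t ≡ 3. Hence x ≡ 78 + 220·3 = 738 (mod 1540).
From x ≡ 738 (mod 1540) write x = 738 + 1540t. Substituting into x ≡ 3 (mod 9) gives 1540t ≡ 3 (mod 9), and since 1⁻¹ ≡ 1 (mod 9), t ≡ 3. Hence x ≡ 738 + 1540·3 = 5358 (mod 13860).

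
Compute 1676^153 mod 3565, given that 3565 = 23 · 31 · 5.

3511

Mod 23: 1676 ≡ 20; by Fermat, exponent reduces to 153 mod 22 = 21; 20^21 ≡ 15 (mod 23).
Mod 31: 1676 ≡ 2; by Fermat, exponent reduces to 153 mod 30 = 3; 2^3 ≡ 8 (mod 31).
Mod 5: 1676 ≡ 1; by Fermat, exponent reduces to 153 mod 4 = 1; 1^1 ≡ 1 (mod 5).
Combine by CRT: x ≡ 15 (mod 23), x ≡ 8 (mod 31), x ≡ 1 (mod 5) ⇒ x ≡ 3511 (mod 3565).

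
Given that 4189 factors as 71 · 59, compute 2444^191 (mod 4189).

Mod 71: 2444 ≡ 30; by Fermat, exponent reduces to 191 mod 70 = 51; 30^51 ≡ 48 (mod 71).
Mod 59: 2444 ≡ 25; by Fermat, exponent reduces to 191 mod 58 = 17; 25^17 ≡ 57 (mod 59).
Combine by CRT: x ≡ 48 (mod 71), x ≡ 57 (mod 59) ⇒ x ≡ 3243 (mod 4189).

3243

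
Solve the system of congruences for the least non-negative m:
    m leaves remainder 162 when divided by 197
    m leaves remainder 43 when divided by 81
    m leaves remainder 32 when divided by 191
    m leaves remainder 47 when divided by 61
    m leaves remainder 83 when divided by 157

The moduli are pairwise coprime; N = 197·81·191·61·157 = 29188656099.
N/197 = 148165767; 148165767 ≡ 97 (mod 197); 97·65 ≡ 1, so inverse 65.
N/81 = 360353779; 360353779 ≡ 7 (mod 81); 7·58 ≡ 1, so inverse 58.
N/191 = 152820189; 152820189 ≡ 134 (mod 191); 134·67 ≡ 1, so inverse 67.
N/61 = 478502559; 478502559 ≡ 15 (mod 61); 15·57 ≡ 1, so inverse 57.
N/157 = 185915007; 185915007 ≡ 3 (mod 157); 3·105 ≡ 1, so inverse 105.
m ≡ 162·148165767·65 + 43·360353779·58 + 32·152820189·67 + 47·478502559·57 + 83·185915007·105 = 5688711978118.
5688711978118 mod 29188656099 = 26112694912.

26112694912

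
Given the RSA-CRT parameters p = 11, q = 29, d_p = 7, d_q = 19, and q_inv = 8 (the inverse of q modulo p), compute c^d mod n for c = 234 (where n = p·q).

m₁ = c^(d_p) mod p: c ≡ 3 (mod 11), and 3^7 mod 11 = 9.
m₂ = c^(d_q) mod q: c ≡ 2 (mod 29), and 2^19 mod 29 = 26.
h = q_inv·(m₁ − m₂) mod p = 8·(9 − 26) mod 11 = 7.
m = m₂ + h·q = 26 + 7·29 = 229.

229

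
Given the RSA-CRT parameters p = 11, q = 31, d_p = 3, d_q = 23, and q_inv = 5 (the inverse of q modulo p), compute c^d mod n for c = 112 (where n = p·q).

195

m₁ = c^(d_p) mod p: c ≡ 2 (mod 11), and 2^3 mod 11 = 8.
m₂ = c^(d_q) mod q: c ≡ 19 (mod 31), and 19^23 mod 31 = 9.
h = q_inv·(m₁ − m₂) mod p = 5·(8 − 9) mod 11 = 6.
m = m₂ + h·q = 9 + 6·31 = 195.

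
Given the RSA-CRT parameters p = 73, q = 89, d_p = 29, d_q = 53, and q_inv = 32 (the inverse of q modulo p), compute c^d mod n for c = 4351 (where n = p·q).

m₁ = c^(d_p) mod p: c ≡ 44 (mod 73), and 44^29 mod 73 = 58.
m₂ = c^(d_q) mod q: c ≡ 79 (mod 89), and 79^53 mod 89 = 84.
h = q_inv·(m₁ − m₂) mod p = 32·(58 − 84) mod 73 = 44.
m = m₂ + h·q = 84 + 44·89 = 4000.

4000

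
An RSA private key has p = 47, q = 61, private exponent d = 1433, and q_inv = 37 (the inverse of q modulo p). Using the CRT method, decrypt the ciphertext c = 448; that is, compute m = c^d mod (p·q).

1249

d_p = d mod (p−1) = 1433 mod 46 = 7; d_q = d mod (q−1) = 53.
m₁ = c^(d_p) mod p: c ≡ 25 (mod 47), and 25^7 mod 47 = 27.
m₂ = c^(d_q) mod q: c ≡ 21 (mod 61), and 21^53 mod 61 = 29.
h = q_inv·(m₁ − m₂) mod p = 37·(27 − 29) mod 47 = 20.
m = m₂ + h·q = 29 + 20·61 = 1249.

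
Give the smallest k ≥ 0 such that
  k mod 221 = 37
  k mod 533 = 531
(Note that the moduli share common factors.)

gcd(221, 533) = 13 and 13 | (531 − 37), so the pair is consistent; merging gives k ≡ 7993 (mod 9061), where 9061 = lcm(221, 533).
The solution is unique modulo lcm(221, 533) = 9061.

7993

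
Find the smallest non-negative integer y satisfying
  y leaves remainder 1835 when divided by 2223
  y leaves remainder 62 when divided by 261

gcd(2223, 261) = 9 and 9 | (62 − 1835), so the pair is consistent; merging gives y ≡ 28511 (mod 64467), where 64467 = lcm(2223, 261).
The solution is unique modulo lcm(2223, 261) = 64467.

28511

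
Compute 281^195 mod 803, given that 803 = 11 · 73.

Mod 11: 281 ≡ 6; by Fermat, exponent reduces to 195 mod 10 = 5; 6^5 ≡ 10 (mod 11).
Mod 73: 281 ≡ 62; by Fermat, exponent reduces to 195 mod 72 = 51; 62^51 ≡ 7 (mod 73).
Combine by CRT: x ≡ 10 (mod 11), x ≡ 7 (mod 73) ⇒ x ≡ 153 (mod 803).

153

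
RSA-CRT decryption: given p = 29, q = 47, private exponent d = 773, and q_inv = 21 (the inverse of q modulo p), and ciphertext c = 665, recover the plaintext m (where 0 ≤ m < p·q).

d_p = d mod (p−1) = 773 mod 28 = 17; d_q = d mod (q−1) = 37.
m₁ = c^(d_p) mod p: c ≡ 27 (mod 29), and 27^17 mod 29 = 8.
m₂ = c^(d_q) mod q: c ≡ 7 (mod 47), and 7^37 mod 47 = 34.
h = q_inv·(m₁ − m₂) mod p = 21·(8 − 34) mod 29 = 5.
m = m₂ + h·q = 34 + 5·47 = 269.

269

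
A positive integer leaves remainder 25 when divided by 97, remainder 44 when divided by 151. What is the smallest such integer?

From x ≡ 25 (mod 97) write x = 25 + 97t. Substituting into x ≡ 44 (mod 151) gives 97t ≡ 19 (mod 151), and since 97⁻¹ ≡ 137 (mod 151), t ≡ 36. Hence x ≡ 25 + 97·36 = 3517 (mod 14647).

3517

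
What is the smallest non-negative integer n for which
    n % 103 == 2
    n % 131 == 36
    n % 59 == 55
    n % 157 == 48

The moduli are pairwise coprime; M = 103·131·59·157 = 124985659.
M/103 = 1213453; 1213453 ≡ 10 (mod 103); 10·31 ≡ 1, so inverse 31.
M/131 = 954089; 954089 ≡ 16 (mod 131); 16·41 ≡ 1, so inverse 41.
M/59 = 2118401; 2118401 ≡ 6 (mod 59); 6·10 ≡ 1, so inverse 10.
M/157 = 796087; 796087 ≡ 97 (mod 157); 97·34 ≡ 1, so inverse 34.
n ≡ 2·1213453·31 + 36·954089·41 + 55·2118401·10 + 48·796087·34 = 3947803984.
3947803984 mod 124985659 = 73248555.

73248555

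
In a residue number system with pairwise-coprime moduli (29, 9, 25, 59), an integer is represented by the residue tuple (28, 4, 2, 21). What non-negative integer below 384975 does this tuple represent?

The moduli are pairwise coprime; N = 29·9·25·59 = 384975.
N/29 = 13275; 13275 ≡ 22 (mod 29); 22·4 ≡ 1, so inverse 4.
N/9 = 42775; 42775 ≡ 7 (mod 9); 7·4 ≡ 1, so inverse 4.
N/25 = 15399; 15399 ≡ 24 (mod 25); 24·24 ≡ 1, so inverse 24.
N/59 = 6525; 6525 ≡ 35 (mod 59); 35·27 ≡ 1, so inverse 27.
x ≡ 28·13275·4 + 4·42775·4 + 2·15399·24 + 21·6525·27 = 6610027.
6610027 mod 384975 = 65452.

65452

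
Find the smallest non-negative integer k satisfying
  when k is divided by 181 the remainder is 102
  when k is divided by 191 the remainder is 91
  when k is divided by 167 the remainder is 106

From k ≡ 102 (mod 181) write k = 102 + 181t. Substituting into k ≡ 91 (mod 191) gives 181t ≡ 180 (mod 191), and since 181⁻¹ ≡ 19 (mod 191), t ≡ 173. Hence k ≡ 102 + 181·173 = 31415 (mod 34571).
From k ≡ 31415 (mod 34571) write k = 31415 + 34571t. Substituting into k ≡ 106 (mod 167) gives 34571t ≡ 87 (mod 167), and since 2⁻¹ ≡ 84 (mod 167), t ≡ 127. Hence k ≡ 31415 + 34571·127 = 4421932 (mod 5773357).

4421932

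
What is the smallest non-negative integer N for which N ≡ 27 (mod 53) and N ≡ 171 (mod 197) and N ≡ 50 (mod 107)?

From N ≡ 27 (mod 53) write N = 27 + 53t. Substituting into N ≡ 171 (mod 197) gives 53t ≡ 144 (mod 197), and since 53⁻¹ ≡ 171 (mod 197), t ≡ 196. Hence N ≡ 27 + 53·196 = 10415 (mod 10441).
From N ≡ 10415 (mod 10441) write N = 10415 + 10441t. Substituting into N ≡ 50 (mod 107) gives 10441t ≡ 14 (mod 107), and since 62⁻¹ ≡ 19 (mod 107), t ≡ 52. Hence N ≡ 10415 + 10441·52 = 553347 (mod 1117187).

553347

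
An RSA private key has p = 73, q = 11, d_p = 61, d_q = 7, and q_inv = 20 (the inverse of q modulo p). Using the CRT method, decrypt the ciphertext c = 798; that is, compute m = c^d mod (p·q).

m₁ = c^(d_p) mod p: c ≡ 68 (mod 73), and 68^61 mod 73 = 40.
m₂ = c^(d_q) mod q: c ≡ 6 (mod 11), and 6^7 mod 11 = 8.
h = q_inv·(m₁ − m₂) mod p = 20·(40 − 8) mod 73 = 56.
m = m₂ + h·q = 8 + 56·11 = 624.

624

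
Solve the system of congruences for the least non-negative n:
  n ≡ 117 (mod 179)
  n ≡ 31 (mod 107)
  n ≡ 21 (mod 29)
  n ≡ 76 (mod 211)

67395586

From n ≡ 117 (mod 179) write n = 117 + 179t. Substituting into n ≡ 31 (mod 107) gives 179t ≡ 21 (mod 107), and since 72⁻¹ ≡ 55 (mod 107), t ≡ 85. Hence n ≡ 117 + 179·85 = 15332 (mod 19153).
From n ≡ 15332 (mod 19153) write n = 15332 + 19153t. Substituting into n ≡ 21 (mod 29) gives 19153t ≡ 1 (mod 29), and since 13⁻¹ ≡ 9 (mod 29), t ≡ 9. Hence n ≡ 15332 + 19153·9 = 187709 (mod 555437).
From n ≡ 187709 (mod 555437) write n = 187709 + 555437t. Substituting into n ≡ 76 (mod 211) gives 555437t ≡ 157 (mod 211), and since 85⁻¹ ≡ 72 (mod 211), t ≡ 121. Hence n ≡ 187709 + 555437·121 = 67395586 (mod 117197207).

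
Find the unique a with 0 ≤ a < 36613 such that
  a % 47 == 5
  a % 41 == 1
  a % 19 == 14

The moduli are pairwise coprime; N = 47·41·19 = 36613.
N/47 = 779; 779 ≡ 27 (mod 47); 27·7 ≡ 1, so inverse 7.
N/41 = 893; 893 ≡ 32 (mod 41); 32·9 ≡ 1, so inverse 9.
N/19 = 1927; 1927 ≡ 8 (mod 19); 8·12 ≡ 1, so inverse 12.
a ≡ 5·779·7 + 1·893·9 + 14·1927·12 = 359038.
359038 mod 36613 = 29521.

29521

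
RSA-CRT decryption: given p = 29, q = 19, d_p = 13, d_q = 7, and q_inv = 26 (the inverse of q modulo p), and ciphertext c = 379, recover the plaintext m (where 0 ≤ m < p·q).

m₁ = c^(d_p) mod p: c ≡ 2 (mod 29), and 2^13 mod 29 = 14.
m₂ = c^(d_q) mod q: c ≡ 18 (mod 19), and 18^7 mod 19 = 18.
h = q_inv·(m₁ − m₂) mod p = 26·(14 − 18) mod 29 = 12.
m = m₂ + h·q = 18 + 12·19 = 246.

246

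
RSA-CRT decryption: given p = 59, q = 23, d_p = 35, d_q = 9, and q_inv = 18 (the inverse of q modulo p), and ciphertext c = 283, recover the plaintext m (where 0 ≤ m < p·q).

m₁ = c^(d_p) mod p: c ≡ 47 (mod 59), and 47^35 mod 59 = 6.
m₂ = c^(d_q) mod q: c ≡ 7 (mod 23), and 7^9 mod 23 = 15.
h = q_inv·(m₁ − m₂) mod p = 18·(6 − 15) mod 59 = 15.
m = m₂ + h·q = 15 + 15·23 = 360.

360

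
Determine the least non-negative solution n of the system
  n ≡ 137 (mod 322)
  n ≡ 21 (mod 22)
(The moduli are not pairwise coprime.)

3035

gcd(322, 22) = 2 and 2 | (21 − 137), so the pair is consistent; merging gives n ≡ 3035 (mod 3542), where 3542 = lcm(322, 22).
The solution is unique modulo lcm(322, 22) = 3542.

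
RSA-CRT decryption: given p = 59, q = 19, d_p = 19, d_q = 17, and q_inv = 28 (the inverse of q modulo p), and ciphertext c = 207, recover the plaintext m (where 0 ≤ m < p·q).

864

m₁ = c^(d_p) mod p: c ≡ 30 (mod 59), and 30^19 mod 59 = 38.
m₂ = c^(d_q) mod q: c ≡ 17 (mod 19), and 17^17 mod 19 = 9.
h = q_inv·(m₁ − m₂) mod p = 28·(38 − 9) mod 59 = 45.
m = m₂ + h·q = 9 + 45·19 = 864.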